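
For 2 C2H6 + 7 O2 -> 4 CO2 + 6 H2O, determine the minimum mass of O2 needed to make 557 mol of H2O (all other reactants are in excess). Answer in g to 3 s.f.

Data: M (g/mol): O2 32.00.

n(H2O) = 557.0 mol
n(O2) = (7/6) × 557.0 = 649.8 mol
mass = 649.8 × 32.00 = 20790 g

20800 g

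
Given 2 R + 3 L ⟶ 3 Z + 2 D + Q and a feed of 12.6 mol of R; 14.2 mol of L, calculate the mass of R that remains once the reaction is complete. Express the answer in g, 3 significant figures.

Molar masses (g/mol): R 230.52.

n(R) = 12.60 mol
n(L) = 14.20 mol
n/ν for R = 12.60/2 = 6.300
n/ν for L = 14.20/3 = 4.733
Smallest n/ν is L → limiting reagent.
R consumed = (2/3) × 14.20 = 9.467 mol
R remaining = 12.60 − 9.467 = 3.133 mol
mass = 3.133 × 230.52 = 722.2 g

722 g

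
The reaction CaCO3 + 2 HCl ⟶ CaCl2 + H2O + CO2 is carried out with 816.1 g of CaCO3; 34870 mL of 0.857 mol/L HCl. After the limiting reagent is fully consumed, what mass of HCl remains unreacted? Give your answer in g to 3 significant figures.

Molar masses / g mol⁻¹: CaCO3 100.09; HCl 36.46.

n(CaCO3) = 816.1 / 100.09 = 8.154 mol
n(HCl) = 0.857 × 34870/1000 = 29.88 mol
n/ν for CaCO3 = 8.154/1 = 8.154
n/ν for HCl = 29.88/2 = 14.94
Smallest n/ν is CaCO3 → limiting reagent.
HCl consumed = (2/1) × 8.154 = 16.31 mol
HCl remaining = 29.88 − 16.31 = 13.57 mol
mass = 13.57 × 36.46 = 494.8 g

495 g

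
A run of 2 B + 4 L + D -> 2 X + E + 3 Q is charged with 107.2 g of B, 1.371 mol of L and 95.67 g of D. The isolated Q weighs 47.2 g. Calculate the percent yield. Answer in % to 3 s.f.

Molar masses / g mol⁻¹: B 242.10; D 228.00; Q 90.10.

78.9 %

n(B) = 107.2 / 242.10 = 0.4428 mol
n(L) = 1.371 mol
n(D) = 95.67 / 228.00 = 0.4196 mol
n/ν → B: 0.2214, L: 0.3428, D: 0.4196; B is limiting.
theoretical n(Q) = (3/2) × 0.4428 = 0.6642 mol → 59.84 g
% yield = 47.2 / 59.84 × 100 = 78.88 %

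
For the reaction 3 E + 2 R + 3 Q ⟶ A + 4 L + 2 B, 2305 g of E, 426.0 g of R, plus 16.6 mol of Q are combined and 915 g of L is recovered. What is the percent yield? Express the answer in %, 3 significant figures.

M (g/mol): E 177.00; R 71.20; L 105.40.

72.5 %

n(E) = 2305 / 177.00 = 13.02 mol
n(R) = 426.0 / 71.20 = 5.983 mol
n(Q) = 16.60 mol
n/ν for E = 13.02/3 = 4.340
n/ν for R = 5.983/2 = 2.992
n/ν for Q = 16.60/3 = 5.533
Smallest n/ν is R → limiting reagent.
theoretical n(L) = (4/2) × 5.983 = 11.97 mol → 1262 g
% yield = 915 / 1262 × 100 = 72.50 %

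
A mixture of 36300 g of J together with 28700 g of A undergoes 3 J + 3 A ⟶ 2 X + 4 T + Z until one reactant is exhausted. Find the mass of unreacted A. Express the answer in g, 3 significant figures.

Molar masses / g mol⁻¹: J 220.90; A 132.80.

6880 g

n(J) = 36300 / 220.90 = 164.3 mol
n(A) = 28700 / 132.80 = 216.1 mol
n/ν for J = 164.3/3 = 54.77
n/ν for A = 216.1/3 = 72.03
Smallest n/ν is J → limiting reagent.
A consumed = (3/3) × 164.3 = 164.3 mol
A remaining = 216.1 − 164.3 = 51.80 mol
mass = 51.80 × 132.80 = 6879 g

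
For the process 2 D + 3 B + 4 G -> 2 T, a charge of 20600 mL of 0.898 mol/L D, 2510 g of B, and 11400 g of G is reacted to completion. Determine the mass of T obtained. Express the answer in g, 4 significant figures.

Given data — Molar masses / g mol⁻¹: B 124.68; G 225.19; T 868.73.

n(D) = 0.898 × 20600/1000 = 18.50 mol
n(B) = 2510 / 124.68 = 20.13 mol
n(G) = 11400 / 225.19 = 50.62 mol
n/ν → D: 9.250, B: 6.710, G: 12.66; B is limiting.
n(T) = (2/3) × 20.13 = 13.42 mol
mass = 13.42 × 868.73 = 11660 g

11660 g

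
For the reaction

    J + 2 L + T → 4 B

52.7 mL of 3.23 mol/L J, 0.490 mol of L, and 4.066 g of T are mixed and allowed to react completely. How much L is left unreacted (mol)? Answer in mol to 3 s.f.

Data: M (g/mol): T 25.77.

0.174 mol

n(J) = 3.23 × 52.70/1000 = 0.1702 mol
n(L) = 0.4900 mol
n(T) = 4.066 / 25.77 = 0.1578 mol
n/ν for J = 0.1702/1 = 0.1702
n/ν for L = 0.4900/2 = 0.2450
n/ν for T = 0.1578/1 = 0.1578
Smallest n/ν is T → limiting reagent.
L consumed = (2/1) × 0.1578 = 0.3156 mol
L remaining = 0.4900 − 0.3156 = 0.1744 mol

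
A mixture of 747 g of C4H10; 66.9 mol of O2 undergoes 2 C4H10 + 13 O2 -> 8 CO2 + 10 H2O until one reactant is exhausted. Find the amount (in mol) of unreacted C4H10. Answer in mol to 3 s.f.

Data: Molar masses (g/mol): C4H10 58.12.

n(C4H10) = 747.0 / 58.12 = 12.85 mol
n(O2) = 66.90 mol
n/ν for C4H10 = 12.85/2 = 6.425
n/ν for O2 = 66.90/13 = 5.146
Smallest n/ν is O2 → limiting reagent.
C4H10 consumed = (2/13) × 66.90 = 10.29 mol
C4H10 remaining = 12.85 − 10.29 = 2.560 mol

2.56 mol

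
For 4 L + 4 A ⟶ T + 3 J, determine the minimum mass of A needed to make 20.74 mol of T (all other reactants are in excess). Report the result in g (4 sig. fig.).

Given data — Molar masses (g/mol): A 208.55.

n(T) = 20.74 mol
n(A) = (4/1) × 20.74 = 82.96 mol
mass = 82.96 × 208.55 = 17300 g

17300 g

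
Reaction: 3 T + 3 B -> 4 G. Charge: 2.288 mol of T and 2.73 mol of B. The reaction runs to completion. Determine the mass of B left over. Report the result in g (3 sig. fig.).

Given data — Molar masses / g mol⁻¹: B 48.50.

n(T) = 2.288 mol
n(B) = 2.730 mol
n/ν → T: 0.7627, B: 0.9100; T is limiting.
B consumed = (3/3) × 2.288 = 2.288 mol
B remaining = 2.730 − 2.288 = 0.4420 mol
mass = 0.4420 × 48.50 = 21.44 g

21.4 g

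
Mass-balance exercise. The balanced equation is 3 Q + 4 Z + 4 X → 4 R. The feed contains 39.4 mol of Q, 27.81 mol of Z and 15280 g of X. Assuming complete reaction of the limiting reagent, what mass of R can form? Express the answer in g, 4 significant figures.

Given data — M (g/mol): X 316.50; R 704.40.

19590 g

n(Q) = 39.40 mol
n(Z) = 27.81 mol
n(X) = 15280 / 316.50 = 48.28 mol
n/ν for Q = 39.40/3 = 13.13
n/ν for Z = 27.81/4 = 6.953
n/ν for X = 48.28/4 = 12.07
Smallest n/ν is Z → limiting reagent.
n(R) = (4/4) × 27.81 = 27.81 mol
mass = 27.81 × 704.40 = 19590 g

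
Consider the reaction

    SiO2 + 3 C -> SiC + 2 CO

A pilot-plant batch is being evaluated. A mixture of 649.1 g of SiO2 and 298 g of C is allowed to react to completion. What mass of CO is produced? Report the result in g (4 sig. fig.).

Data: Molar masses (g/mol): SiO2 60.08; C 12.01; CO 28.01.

463.3 g

n(SiO2) = 649.1 / 60.08 = 10.80 mol
n(C) = 298.0 / 12.01 = 24.81 mol
n/ν → SiO2: 10.80, C: 8.270; C is limiting.
n(CO) = (2/3) × 24.81 = 16.54 mol
mass = 16.54 × 28.01 = 463.3 g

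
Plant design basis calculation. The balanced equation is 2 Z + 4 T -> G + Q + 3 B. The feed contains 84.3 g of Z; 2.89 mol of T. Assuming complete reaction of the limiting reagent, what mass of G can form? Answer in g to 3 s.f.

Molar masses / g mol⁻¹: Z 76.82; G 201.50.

n(Z) = 84.30 / 76.82 = 1.097 mol
n(T) = 2.890 mol
n/ν for Z = 1.097/2 = 0.5485
n/ν for T = 2.890/4 = 0.7225
Smallest n/ν is Z → limiting reagent.
n(G) = (1/2) × 1.097 = 0.5485 mol
mass = 0.5485 × 201.50 = 110.5 g

111 g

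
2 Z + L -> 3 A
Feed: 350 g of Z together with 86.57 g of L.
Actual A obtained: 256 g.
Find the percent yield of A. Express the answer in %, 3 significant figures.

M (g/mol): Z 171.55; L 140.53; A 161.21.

85.9 %

n(Z) = 350.0 / 171.55 = 2.040 mol
n(L) = 86.57 / 140.53 = 0.6160 mol
n/ν for Z = 2.040/2 = 1.020
n/ν for L = 0.6160/1 = 0.6160
Smallest n/ν is L → limiting reagent.
theoretical n(A) = (3/1) × 0.6160 = 1.848 mol → 297.9 g
% yield = 256 / 297.9 × 100 = 85.93 %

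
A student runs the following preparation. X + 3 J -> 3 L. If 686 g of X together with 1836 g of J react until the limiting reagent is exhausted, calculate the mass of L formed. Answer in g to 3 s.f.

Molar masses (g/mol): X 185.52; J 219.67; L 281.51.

n(X) = 686.0 / 185.52 = 3.698 mol
n(J) = 1836 / 219.67 = 8.358 mol
n/ν → X: 3.698, J: 2.786; J is limiting.
n(L) = (3/3) × 8.358 = 8.358 mol
mass = 8.358 × 281.51 = 2353 g

2350 g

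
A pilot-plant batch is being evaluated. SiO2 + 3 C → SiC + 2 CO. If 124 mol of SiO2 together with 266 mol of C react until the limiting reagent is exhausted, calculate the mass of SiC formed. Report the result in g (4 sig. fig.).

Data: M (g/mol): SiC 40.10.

n(SiO2) = 124.0 mol
n(C) = 266.0 mol
n/ν for SiO2 = 124.0/1 = 124.0
n/ν for C = 266.0/3 = 88.67
Smallest n/ν is C → limiting reagent.
n(SiC) = (1/3) × 266.0 = 88.67 mol
mass = 88.67 × 40.10 = 3556 g

3556 g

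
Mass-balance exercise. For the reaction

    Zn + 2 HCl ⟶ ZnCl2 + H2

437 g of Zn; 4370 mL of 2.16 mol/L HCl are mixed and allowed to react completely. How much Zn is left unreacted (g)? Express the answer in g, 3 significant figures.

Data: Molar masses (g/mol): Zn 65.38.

n(Zn) = 437.0 / 65.38 = 6.684 mol
n(HCl) = 2.16 × 4370/1000 = 9.439 mol
n/ν → Zn: 6.684, HCl: 4.720; HCl is limiting.
Zn consumed = (1/2) × 9.439 = 4.720 mol
Zn remaining = 6.684 − 4.720 = 1.964 mol
mass = 1.964 × 65.38 = 128.4 g

128 g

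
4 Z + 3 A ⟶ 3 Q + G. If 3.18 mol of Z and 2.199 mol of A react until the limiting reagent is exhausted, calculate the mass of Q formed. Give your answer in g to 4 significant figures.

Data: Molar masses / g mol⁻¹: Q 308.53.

n(Z) = 3.180 mol
n(A) = 2.199 mol
n/ν for Z = 3.180/4 = 0.7950
n/ν for A = 2.199/3 = 0.7330
Smallest n/ν is A → limiting reagent.
n(Q) = (3/3) × 2.199 = 2.199 mol
mass = 2.199 × 308.53 = 678.5 g

678.5 g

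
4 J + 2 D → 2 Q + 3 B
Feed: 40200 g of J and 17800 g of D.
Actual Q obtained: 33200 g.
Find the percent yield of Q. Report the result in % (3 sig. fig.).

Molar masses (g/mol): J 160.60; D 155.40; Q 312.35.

n(J) = 40200 / 160.60 = 250.3 mol
n(D) = 17800 / 155.40 = 114.5 mol
n/ν for J = 250.3/4 = 62.58
n/ν for D = 114.5/2 = 57.25
Smallest n/ν is D → limiting reagent.
theoretical n(Q) = (2/2) × 114.5 = 114.5 mol → 35760 g
% yield = 33200 / 35760 × 100 = 92.84 %

92.8 %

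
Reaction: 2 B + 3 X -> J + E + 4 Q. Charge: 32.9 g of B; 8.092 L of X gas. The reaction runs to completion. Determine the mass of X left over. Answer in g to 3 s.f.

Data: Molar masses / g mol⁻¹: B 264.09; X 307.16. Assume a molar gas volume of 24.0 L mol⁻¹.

n(B) = 32.90 / 264.09 = 0.1246 mol
n(X) = 8.092 / 24.0 = 0.3372 mol
n/ν → B: 0.06230, X: 0.1124; B is limiting.
X consumed = (3/2) × 0.1246 = 0.1869 mol
X remaining = 0.3372 − 0.1869 = 0.1503 mol
mass = 0.1503 × 307.16 = 46.17 g

46.2 g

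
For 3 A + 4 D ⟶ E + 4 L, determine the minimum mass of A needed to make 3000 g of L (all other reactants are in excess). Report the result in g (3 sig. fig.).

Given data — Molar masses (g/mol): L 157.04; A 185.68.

n(L) = 3000 / 157.04 = 19.10 mol
n(A) = (3/4) × 19.10 = 14.33 mol
mass = 14.33 × 185.68 = 2661 g

2660 g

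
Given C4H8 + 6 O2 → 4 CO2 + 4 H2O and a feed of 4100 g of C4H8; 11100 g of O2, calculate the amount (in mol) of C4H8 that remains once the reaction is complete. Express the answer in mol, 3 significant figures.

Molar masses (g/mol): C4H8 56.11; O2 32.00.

15.3 mol

n(C4H8) = 4100 / 56.11 = 73.07 mol
n(O2) = 11100 / 32.00 = 346.9 mol
n/ν → C4H8: 73.07, O2: 57.82; O2 is limiting.
C4H8 consumed = (1/6) × 346.9 = 57.82 mol
C4H8 remaining = 73.07 − 57.82 = 15.25 mol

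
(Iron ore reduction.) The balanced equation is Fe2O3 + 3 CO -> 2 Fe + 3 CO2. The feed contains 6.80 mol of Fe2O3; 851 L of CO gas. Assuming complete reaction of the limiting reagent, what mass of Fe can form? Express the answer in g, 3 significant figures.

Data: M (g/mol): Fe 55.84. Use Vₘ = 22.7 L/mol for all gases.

759 g

n(Fe2O3) = 6.800 mol
n(CO) = 851.0 / 22.7 = 37.49 mol
n/ν → Fe2O3: 6.800, CO: 12.50; Fe2O3 is limiting.
n(Fe) = (2/1) × 6.800 = 13.60 mol
mass = 13.60 × 55.84 = 759.4 g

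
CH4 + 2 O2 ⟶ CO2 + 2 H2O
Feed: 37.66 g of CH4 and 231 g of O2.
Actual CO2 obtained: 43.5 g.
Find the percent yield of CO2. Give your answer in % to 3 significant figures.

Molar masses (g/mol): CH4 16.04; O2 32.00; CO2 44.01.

n(CH4) = 37.66 / 16.04 = 2.348 mol
n(O2) = 231.0 / 32.00 = 7.219 mol
n/ν for CH4 = 2.348/1 = 2.348
n/ν for O2 = 7.219/2 = 3.610
Smallest n/ν is CH4 → limiting reagent.
theoretical n(CO2) = (1/1) × 2.348 = 2.348 mol → 103.3 g
% yield = 43.5 / 103.3 × 100 = 42.11 %

42.1 %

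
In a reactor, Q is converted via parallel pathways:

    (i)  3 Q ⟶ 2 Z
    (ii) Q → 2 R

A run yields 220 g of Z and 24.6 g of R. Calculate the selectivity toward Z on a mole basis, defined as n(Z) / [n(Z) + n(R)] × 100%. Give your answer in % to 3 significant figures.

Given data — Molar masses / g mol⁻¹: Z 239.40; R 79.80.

74.9 %

n(Z) = 220 / 239.40 = 0.9190 mol
n(R) = 24.6 / 79.80 = 0.3083 mol
selectivity = 0.9190/(0.9190+0.3083) × 100 = 74.88 %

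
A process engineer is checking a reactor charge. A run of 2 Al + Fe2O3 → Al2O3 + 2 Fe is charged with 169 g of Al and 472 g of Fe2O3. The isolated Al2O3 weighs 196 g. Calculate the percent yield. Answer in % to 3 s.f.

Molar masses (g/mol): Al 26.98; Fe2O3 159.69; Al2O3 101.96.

n(Al) = 169.0 / 26.98 = 6.264 mol
n(Fe2O3) = 472.0 / 159.69 = 2.956 mol
n/ν → Al: 3.132, Fe2O3: 2.956; Fe2O3 is limiting.
theoretical n(Al2O3) = (1/1) × 2.956 = 2.956 mol → 301.4 g
% yield = 196 / 301.4 × 100 = 65.03 %

65.0 %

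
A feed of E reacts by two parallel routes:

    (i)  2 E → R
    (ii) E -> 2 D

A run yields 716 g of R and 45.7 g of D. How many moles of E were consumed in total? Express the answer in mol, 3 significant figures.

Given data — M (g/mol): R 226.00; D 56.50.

6.74 mol

n(R) = 716 / 226.00 = 3.168 mol
n(D) = 45.7 / 56.50 = 0.8088 mol
n(E) via (i) = (2/1)×3.168 = 6.336 mol
n(E) via (ii) = (1/2)×0.8088 = 0.4044 mol
total n(E) = 6.336 + 0.4044 = 6.740 mol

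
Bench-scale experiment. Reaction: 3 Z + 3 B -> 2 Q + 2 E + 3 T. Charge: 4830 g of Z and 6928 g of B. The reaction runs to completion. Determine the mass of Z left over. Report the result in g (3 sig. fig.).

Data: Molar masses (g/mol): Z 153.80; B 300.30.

n(Z) = 4830 / 153.80 = 31.40 mol
n(B) = 6928 / 300.30 = 23.07 mol
n/ν → Z: 10.47, B: 7.690; B is limiting.
Z consumed = (3/3) × 23.07 = 23.07 mol
Z remaining = 31.40 − 23.07 = 8.330 mol
mass = 8.330 × 153.80 = 1281 g

1280 g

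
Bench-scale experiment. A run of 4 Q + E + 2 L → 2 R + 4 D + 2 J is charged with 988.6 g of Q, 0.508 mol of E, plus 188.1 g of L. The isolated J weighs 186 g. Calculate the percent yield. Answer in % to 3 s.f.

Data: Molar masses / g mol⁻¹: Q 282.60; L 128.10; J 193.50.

94.6 %

n(Q) = 988.6 / 282.60 = 3.498 mol
n(E) = 0.5080 mol
n(L) = 188.1 / 128.10 = 1.468 mol
n/ν for Q = 3.498/4 = 0.8745
n/ν for E = 0.5080/1 = 0.5080
n/ν for L = 1.468/2 = 0.7340
Smallest n/ν is E → limiting reagent.
theoretical n(J) = (2/1) × 0.5080 = 1.016 mol → 196.6 g
% yield = 186 / 196.6 × 100 = 94.61 %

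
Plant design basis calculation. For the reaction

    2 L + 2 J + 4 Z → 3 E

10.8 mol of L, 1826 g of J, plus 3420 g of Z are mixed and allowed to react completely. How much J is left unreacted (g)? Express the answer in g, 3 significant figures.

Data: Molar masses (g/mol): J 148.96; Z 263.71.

n(L) = 10.80 mol
n(J) = 1826 / 148.96 = 12.26 mol
n(Z) = 3420 / 263.71 = 12.97 mol
n/ν for L = 10.80/2 = 5.400
n/ν for J = 12.26/2 = 6.130
n/ν for Z = 12.97/4 = 3.243
Smallest n/ν is Z → limiting reagent.
J consumed = (2/4) × 12.97 = 6.485 mol
J remaining = 12.26 − 6.485 = 5.775 mol
mass = 5.775 × 148.96 = 860.2 g

860 g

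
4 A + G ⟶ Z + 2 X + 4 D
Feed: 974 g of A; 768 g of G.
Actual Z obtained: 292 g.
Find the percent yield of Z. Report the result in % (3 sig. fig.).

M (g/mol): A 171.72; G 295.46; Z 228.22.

90.2 %

n(A) = 974.0 / 171.72 = 5.672 mol
n(G) = 768.0 / 295.46 = 2.599 mol
n/ν → A: 1.418, G: 2.599; A is limiting.
theoretical n(Z) = (1/4) × 5.672 = 1.418 mol → 323.6 g
% yield = 292 / 323.6 × 100 = 90.23 %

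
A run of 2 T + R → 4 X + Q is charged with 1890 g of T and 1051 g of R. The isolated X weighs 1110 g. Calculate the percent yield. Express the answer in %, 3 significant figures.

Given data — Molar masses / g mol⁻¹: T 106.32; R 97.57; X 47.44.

n(T) = 1890 / 106.32 = 17.78 mol
n(R) = 1051 / 97.57 = 10.77 mol
n/ν for T = 17.78/2 = 8.890
n/ν for R = 10.77/1 = 10.77
Smallest n/ν is T → limiting reagent.
theoretical n(X) = (4/2) × 17.78 = 35.56 mol → 1687 g
% yield = 1110 / 1687 × 100 = 65.80 %

65.8 %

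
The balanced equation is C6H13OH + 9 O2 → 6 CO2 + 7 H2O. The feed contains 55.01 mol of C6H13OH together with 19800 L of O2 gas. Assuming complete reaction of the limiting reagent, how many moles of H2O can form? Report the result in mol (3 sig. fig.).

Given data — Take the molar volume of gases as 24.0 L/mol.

n(C6H13OH) = 55.01 mol
n(O2) = 19800 / 24.0 = 825.0 mol
n/ν for C6H13OH = 55.01/1 = 55.01
n/ν for O2 = 825.0/9 = 91.67
Smallest n/ν is C6H13OH → limiting reagent.
n(H2O) = (7/1) × 55.01 = 385.1 mol

385 mol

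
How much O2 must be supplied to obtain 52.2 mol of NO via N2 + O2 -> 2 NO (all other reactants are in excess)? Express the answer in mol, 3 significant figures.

n(NO) = 52.20 mol
n(O2) = (1/2) × 52.20 = 26.10 mol

26.1 mol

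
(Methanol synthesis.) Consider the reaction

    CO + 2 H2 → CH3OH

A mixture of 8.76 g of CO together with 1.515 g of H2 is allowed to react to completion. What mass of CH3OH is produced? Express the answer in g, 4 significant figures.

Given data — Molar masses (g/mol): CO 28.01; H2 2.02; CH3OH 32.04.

n(CO) = 8.760 / 28.01 = 0.3127 mol
n(H2) = 1.515 / 2.02 = 0.7500 mol
n/ν → CO: 0.3127, H2: 0.3750; CO is limiting.
n(CH3OH) = (1/1) × 0.3127 = 0.3127 mol
mass = 0.3127 × 32.04 = 10.02 g

10.02 g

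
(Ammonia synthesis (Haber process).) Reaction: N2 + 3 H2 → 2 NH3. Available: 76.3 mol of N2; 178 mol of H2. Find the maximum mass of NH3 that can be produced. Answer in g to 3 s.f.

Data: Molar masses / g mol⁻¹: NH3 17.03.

2020 g

n(N2) = 76.30 mol
n(H2) = 178.0 mol
n/ν → N2: 76.30, H2: 59.33; H2 is limiting.
n(NH3) = (2/3) × 178.0 = 118.7 mol
mass = 118.7 × 17.03 = 2021 g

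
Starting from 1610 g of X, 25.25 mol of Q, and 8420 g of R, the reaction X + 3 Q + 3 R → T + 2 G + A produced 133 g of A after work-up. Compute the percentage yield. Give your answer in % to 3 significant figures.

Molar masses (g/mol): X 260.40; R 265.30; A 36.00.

n(X) = 1610 / 260.40 = 6.183 mol
n(Q) = 25.25 mol
n(R) = 8420 / 265.30 = 31.74 mol
n/ν → X: 6.183, Q: 8.417, R: 10.58; X is limiting.
theoretical n(A) = (1/1) × 6.183 = 6.183 mol → 222.6 g
% yield = 133 / 222.6 × 100 = 59.75 %

59.8 %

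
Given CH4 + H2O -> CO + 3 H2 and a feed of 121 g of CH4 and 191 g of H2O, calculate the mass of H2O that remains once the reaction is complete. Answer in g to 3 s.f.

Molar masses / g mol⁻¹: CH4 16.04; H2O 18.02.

n(CH4) = 121.0 / 16.04 = 7.544 mol
n(H2O) = 191.0 / 18.02 = 10.60 mol
n/ν for CH4 = 7.544/1 = 7.544
n/ν for H2O = 10.60/1 = 10.60
Smallest n/ν is CH4 → limiting reagent.
H2O consumed = (1/1) × 7.544 = 7.544 mol
H2O remaining = 10.60 − 7.544 = 3.056 mol
mass = 3.056 × 18.02 = 55.07 g

55.1 g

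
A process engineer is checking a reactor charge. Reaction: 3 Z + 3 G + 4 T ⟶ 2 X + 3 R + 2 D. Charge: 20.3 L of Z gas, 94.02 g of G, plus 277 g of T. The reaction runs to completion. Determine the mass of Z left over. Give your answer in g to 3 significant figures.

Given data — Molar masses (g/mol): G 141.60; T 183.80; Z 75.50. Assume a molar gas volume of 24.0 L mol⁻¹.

13.7 g

n(Z) = 20.30 / 24.0 = 0.8458 mol
n(G) = 94.02 / 141.60 = 0.6640 mol
n(T) = 277.0 / 183.80 = 1.507 mol
n/ν for Z = 0.8458/3 = 0.2819
n/ν for G = 0.6640/3 = 0.2213
n/ν for T = 1.507/4 = 0.3768
Smallest n/ν is G → limiting reagent.
Z consumed = (3/3) × 0.6640 = 0.6640 mol
Z remaining = 0.8458 − 0.6640 = 0.1818 mol
mass = 0.1818 × 75.50 = 13.73 g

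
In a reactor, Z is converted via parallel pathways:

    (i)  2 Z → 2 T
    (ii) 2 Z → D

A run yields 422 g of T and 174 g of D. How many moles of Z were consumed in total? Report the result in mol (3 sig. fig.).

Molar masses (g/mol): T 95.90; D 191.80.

n(T) = 422 / 95.90 = 4.400 mol
n(D) = 174 / 191.80 = 0.9072 mol
n(Z) via (i) = (2/2)×4.400 = 4.400 mol
n(Z) via (ii) = (2/1)×0.9072 = 1.814 mol
total n(Z) = 4.400 + 1.814 = 6.214 mol

6.21 mol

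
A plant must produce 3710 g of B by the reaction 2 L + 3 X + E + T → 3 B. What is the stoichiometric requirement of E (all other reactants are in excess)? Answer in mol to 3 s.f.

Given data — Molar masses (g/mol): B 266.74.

n(B) = 3710 / 266.74 = 13.91 mol
n(E) = (1/3) × 13.91 = 4.637 mol

4.64 mol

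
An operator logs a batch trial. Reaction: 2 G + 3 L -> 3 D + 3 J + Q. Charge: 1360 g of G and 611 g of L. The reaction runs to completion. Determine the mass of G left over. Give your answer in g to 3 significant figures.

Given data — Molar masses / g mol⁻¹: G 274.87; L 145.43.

590 g

n(G) = 1360 / 274.87 = 4.948 mol
n(L) = 611.0 / 145.43 = 4.201 mol
n/ν for G = 4.948/2 = 2.474
n/ν for L = 4.201/3 = 1.400
Smallest n/ν is L → limiting reagent.
G consumed = (2/3) × 4.201 = 2.801 mol
G remaining = 4.948 − 2.801 = 2.147 mol
mass = 2.147 × 274.87 = 590.1 g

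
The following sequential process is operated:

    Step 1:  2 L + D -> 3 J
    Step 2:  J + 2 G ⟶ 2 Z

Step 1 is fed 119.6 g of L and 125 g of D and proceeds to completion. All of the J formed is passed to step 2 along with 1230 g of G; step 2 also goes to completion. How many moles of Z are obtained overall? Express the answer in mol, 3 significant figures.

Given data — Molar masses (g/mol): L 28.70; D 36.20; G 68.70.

Step 1:
n(L) = 119.6 / 28.70 = 4.167 mol
n(D) = 125.0 / 36.20 = 3.453 mol
n/ν for L = 4.167/2 = 2.084
n/ν for D = 3.453/1 = 3.453
Smallest n/ν is L → limiting reagent.
n(J) produced = (3/2) × 4.167 = 6.251 mol
Step 2:
n(J) available = 6.251 mol
n(G) = 1230 / 68.70 = 17.90 mol
n/ν for J = 6.251/1 = 6.251
n/ν for G = 17.90/2 = 8.950
Smallest n/ν is J → limiting reagent.
n(Z) = (2/1) × 6.251 = 12.50 mol

12.5 mol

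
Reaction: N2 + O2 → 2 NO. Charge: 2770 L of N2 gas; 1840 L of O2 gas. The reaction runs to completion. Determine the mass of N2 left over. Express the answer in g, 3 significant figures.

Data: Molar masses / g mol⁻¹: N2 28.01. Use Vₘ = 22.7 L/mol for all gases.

n(N2) = 2770 / 22.7 = 122.0 mol
n(O2) = 1840 / 22.7 = 81.06 mol
n/ν for N2 = 122.0/1 = 122.0
n/ν for O2 = 81.06/1 = 81.06
Smallest n/ν is O2 → limiting reagent.
N2 consumed = (1/1) × 81.06 = 81.06 mol
N2 remaining = 122.0 − 81.06 = 40.94 mol
mass = 40.94 × 28.01 = 1147 g

1150 g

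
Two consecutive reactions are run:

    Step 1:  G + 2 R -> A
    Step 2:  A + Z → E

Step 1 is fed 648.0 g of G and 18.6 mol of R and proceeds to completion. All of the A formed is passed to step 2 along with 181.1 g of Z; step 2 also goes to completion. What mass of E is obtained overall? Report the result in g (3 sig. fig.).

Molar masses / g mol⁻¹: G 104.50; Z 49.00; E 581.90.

2150 g

Step 1:
n(G) = 648.0 / 104.50 = 6.201 mol
n(R) = 18.60 mol
n/ν → G: 6.201, R: 9.300; G is limiting.
n(A) produced = (1/1) × 6.201 = 6.201 mol
Step 2:
n(A) available = 6.201 mol
n(Z) = 181.1 / 49.00 = 3.696 mol
n/ν → A: 6.201, Z: 3.696; Z is limiting.
n(E) = (1/1) × 3.696 = 3.696 mol
mass = 3.696 × 581.90 = 2151 g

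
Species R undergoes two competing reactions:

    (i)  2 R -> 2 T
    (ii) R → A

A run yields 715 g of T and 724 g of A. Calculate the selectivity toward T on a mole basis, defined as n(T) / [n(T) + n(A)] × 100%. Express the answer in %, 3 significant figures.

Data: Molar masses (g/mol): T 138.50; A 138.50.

n(T) = 715 / 138.50 = 5.162 mol
n(A) = 724 / 138.50 = 5.227 mol
selectivity = 5.162/(5.162+5.227) × 100 = 49.69 %

49.7 %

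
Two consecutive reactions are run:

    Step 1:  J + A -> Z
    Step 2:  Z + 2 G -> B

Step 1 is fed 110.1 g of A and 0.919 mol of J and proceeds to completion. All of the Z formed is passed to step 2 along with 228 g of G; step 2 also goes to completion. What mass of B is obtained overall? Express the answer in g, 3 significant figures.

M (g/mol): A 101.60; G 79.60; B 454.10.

417 g

Step 1:
n(A) = 110.1 / 101.60 = 1.084 mol
n(J) = 0.9190 mol
n/ν for A = 1.084/1 = 1.084
n/ν for J = 0.9190/1 = 0.9190
Smallest n/ν is J → limiting reagent.
n(Z) produced = (1/1) × 0.9190 = 0.9190 mol
Step 2:
n(Z) available = 0.9190 mol
n(G) = 228.0 / 79.60 = 2.864 mol
n/ν for Z = 0.9190/1 = 0.9190
n/ν for G = 2.864/2 = 1.432
Smallest n/ν is Z → limiting reagent.
n(B) = (1/1) × 0.9190 = 0.9190 mol
mass = 0.9190 × 454.10 = 417.3 g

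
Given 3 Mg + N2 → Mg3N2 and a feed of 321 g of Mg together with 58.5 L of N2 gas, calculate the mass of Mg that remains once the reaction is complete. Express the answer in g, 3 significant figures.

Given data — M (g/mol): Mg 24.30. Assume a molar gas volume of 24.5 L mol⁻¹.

147 g

n(Mg) = 321.0 / 24.30 = 13.21 mol
n(N2) = 58.50 / 24.5 = 2.388 mol
n/ν for Mg = 13.21/3 = 4.403
n/ν for N2 = 2.388/1 = 2.388
Smallest n/ν is N2 → limiting reagent.
Mg consumed = (3/1) × 2.388 = 7.164 mol
Mg remaining = 13.21 − 7.164 = 6.046 mol
mass = 6.046 × 24.30 = 146.9 g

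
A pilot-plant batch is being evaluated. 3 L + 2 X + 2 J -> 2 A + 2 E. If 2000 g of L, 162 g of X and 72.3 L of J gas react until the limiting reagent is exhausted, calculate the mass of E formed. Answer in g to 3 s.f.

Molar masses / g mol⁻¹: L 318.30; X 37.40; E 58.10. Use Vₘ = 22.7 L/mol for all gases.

185 g

n(L) = 2000 / 318.30 = 6.283 mol
n(X) = 162.0 / 37.40 = 4.332 mol
n(J) = 72.30 / 22.7 = 3.185 mol
n/ν → L: 2.094, X: 2.166, J: 1.593; J is limiting.
n(E) = (2/2) × 3.185 = 3.185 mol
mass = 3.185 × 58.10 = 185.0 g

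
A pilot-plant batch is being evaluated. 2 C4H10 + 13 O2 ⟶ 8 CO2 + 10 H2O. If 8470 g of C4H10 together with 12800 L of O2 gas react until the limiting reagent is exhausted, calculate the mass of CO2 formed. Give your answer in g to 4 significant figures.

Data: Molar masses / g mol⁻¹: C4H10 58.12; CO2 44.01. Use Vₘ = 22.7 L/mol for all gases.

15270 g

n(C4H10) = 8470 / 58.12 = 145.7 mol
n(O2) = 12800 / 22.7 = 563.9 mol
n/ν → C4H10: 72.85, O2: 43.38; O2 is limiting.
n(CO2) = (8/13) × 563.9 = 347.0 mol
mass = 347.0 × 44.01 = 15270 g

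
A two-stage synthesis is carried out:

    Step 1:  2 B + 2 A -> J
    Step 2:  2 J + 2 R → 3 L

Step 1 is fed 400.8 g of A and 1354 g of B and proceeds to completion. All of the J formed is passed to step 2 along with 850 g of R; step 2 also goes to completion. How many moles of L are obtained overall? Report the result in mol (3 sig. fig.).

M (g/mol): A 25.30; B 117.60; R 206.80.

6.17 mol

Step 1:
n(A) = 400.8 / 25.30 = 15.84 mol
n(B) = 1354 / 117.60 = 11.51 mol
n/ν → A: 7.920, B: 5.755; B is limiting.
n(J) produced = (1/2) × 11.51 = 5.755 mol
Step 2:
n(J) available = 5.755 mol
n(R) = 850.0 / 206.80 = 4.110 mol
n/ν → J: 2.878, R: 2.055; R is limiting.
n(L) = (3/2) × 4.110 = 6.165 mol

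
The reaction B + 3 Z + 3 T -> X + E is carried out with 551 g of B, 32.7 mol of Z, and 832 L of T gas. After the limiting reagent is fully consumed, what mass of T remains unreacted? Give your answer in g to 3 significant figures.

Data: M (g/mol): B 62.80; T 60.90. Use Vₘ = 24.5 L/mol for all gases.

465 g

n(B) = 551.0 / 62.80 = 8.774 mol
n(Z) = 32.70 mol
n(T) = 832.0 / 24.5 = 33.96 mol
n/ν for B = 8.774/1 = 8.774
n/ν for Z = 32.70/3 = 10.90
n/ν for T = 33.96/3 = 11.32
Smallest n/ν is B → limiting reagent.
T consumed = (3/1) × 8.774 = 26.32 mol
T remaining = 33.96 − 26.32 = 7.640 mol
mass = 7.640 × 60.90 = 465.3 g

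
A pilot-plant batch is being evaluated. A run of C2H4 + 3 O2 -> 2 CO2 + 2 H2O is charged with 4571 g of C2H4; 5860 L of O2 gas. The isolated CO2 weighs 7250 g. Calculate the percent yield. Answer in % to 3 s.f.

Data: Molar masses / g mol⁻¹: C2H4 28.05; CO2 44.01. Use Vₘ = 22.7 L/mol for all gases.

95.7 %

n(C2H4) = 4571 / 28.05 = 163.0 mol
n(O2) = 5860 / 22.7 = 258.1 mol
n/ν for C2H4 = 163.0/1 = 163.0
n/ν for O2 = 258.1/3 = 86.03
Smallest n/ν is O2 → limiting reagent.
theoretical n(CO2) = (2/3) × 258.1 = 172.1 mol → 7574 g
% yield = 7250 / 7574 × 100 = 95.72 %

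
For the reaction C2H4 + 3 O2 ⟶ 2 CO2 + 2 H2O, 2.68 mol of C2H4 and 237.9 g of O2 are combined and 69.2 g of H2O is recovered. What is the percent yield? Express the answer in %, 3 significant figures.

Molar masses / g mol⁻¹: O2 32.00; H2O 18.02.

77.5 %

n(C2H4) = 2.680 mol
n(O2) = 237.9 / 32.00 = 7.434 mol
n/ν for C2H4 = 2.680/1 = 2.680
n/ν for O2 = 7.434/3 = 2.478
Smallest n/ν is O2 → limiting reagent.
theoretical n(H2O) = (2/3) × 7.434 = 4.956 mol → 89.31 g
% yield = 69.2 / 89.31 × 100 = 77.48 %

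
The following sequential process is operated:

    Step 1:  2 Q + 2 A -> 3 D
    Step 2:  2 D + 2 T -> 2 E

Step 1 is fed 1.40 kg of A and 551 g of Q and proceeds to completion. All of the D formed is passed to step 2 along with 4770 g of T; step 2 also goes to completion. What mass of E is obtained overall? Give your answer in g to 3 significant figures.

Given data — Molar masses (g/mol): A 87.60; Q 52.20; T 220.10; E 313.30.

Step 1:
n(A) = 1.400×1000 / 87.60 = 15.98 mol
n(Q) = 551.0 / 52.20 = 10.56 mol
n/ν for A = 15.98/2 = 7.990
n/ν for Q = 10.56/2 = 5.280
Smallest n/ν is Q → limiting reagent.
n(D) produced = (3/2) × 10.56 = 15.84 mol
Step 2:
n(D) available = 15.84 mol
n(T) = 4770 / 220.10 = 21.67 mol
n/ν for D = 15.84/2 = 7.920
n/ν for T = 21.67/2 = 10.84
Smallest n/ν is D → limiting reagent.
n(E) = (2/2) × 15.84 = 15.84 mol
mass = 15.84 × 313.30 = 4963 g

4960 g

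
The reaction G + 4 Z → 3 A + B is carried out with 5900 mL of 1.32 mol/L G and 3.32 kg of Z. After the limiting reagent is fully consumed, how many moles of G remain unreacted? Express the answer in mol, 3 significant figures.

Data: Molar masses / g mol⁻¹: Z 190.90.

3.44 mol

n(G) = 1.32 × 5900/1000 = 7.788 mol
n(Z) = 3.320×1000 / 190.90 = 17.39 mol
n/ν → G: 7.788, Z: 4.348; Z is limiting.
G consumed = (1/4) × 17.39 = 4.348 mol
G remaining = 7.788 − 4.348 = 3.440 mol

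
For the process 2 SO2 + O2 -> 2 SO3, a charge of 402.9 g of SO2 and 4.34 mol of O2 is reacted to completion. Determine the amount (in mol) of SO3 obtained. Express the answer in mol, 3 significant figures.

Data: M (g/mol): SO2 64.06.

6.29 mol

n(SO2) = 402.9 / 64.06 = 6.289 mol
n(O2) = 4.340 mol
n/ν → SO2: 3.145, O2: 4.340; SO2 is limiting.
n(SO3) = (2/2) × 6.289 = 6.289 mol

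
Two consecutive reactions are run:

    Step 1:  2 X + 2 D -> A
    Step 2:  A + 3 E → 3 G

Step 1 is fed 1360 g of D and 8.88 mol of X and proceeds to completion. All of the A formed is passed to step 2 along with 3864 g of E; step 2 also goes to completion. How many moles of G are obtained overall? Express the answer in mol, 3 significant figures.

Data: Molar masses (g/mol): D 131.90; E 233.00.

13.3 mol

Step 1:
n(D) = 1360 / 131.90 = 10.31 mol
n(X) = 8.880 mol
n/ν → D: 5.155, X: 4.440; X is limiting.
n(A) produced = (1/2) × 8.880 = 4.440 mol
Step 2:
n(A) available = 4.440 mol
n(E) = 3864 / 233.00 = 16.58 mol
n/ν → A: 4.440, E: 5.527; A is limiting.
n(G) = (3/1) × 4.440 = 13.32 mol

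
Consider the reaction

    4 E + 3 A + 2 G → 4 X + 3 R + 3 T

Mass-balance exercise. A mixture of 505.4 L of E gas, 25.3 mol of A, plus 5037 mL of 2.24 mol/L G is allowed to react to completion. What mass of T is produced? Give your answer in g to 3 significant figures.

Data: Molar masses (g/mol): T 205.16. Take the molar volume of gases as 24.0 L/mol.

3240 g

n(E) = 505.4 / 24.0 = 21.06 mol
n(A) = 25.30 mol
n(G) = 2.24 × 5037/1000 = 11.28 mol
n/ν for E = 21.06/4 = 5.265
n/ν for A = 25.30/3 = 8.433
n/ν for G = 11.28/2 = 5.640
Smallest n/ν is E → limiting reagent.
n(T) = (3/4) × 21.06 = 15.80 mol
mass = 15.80 × 205.16 = 3242 g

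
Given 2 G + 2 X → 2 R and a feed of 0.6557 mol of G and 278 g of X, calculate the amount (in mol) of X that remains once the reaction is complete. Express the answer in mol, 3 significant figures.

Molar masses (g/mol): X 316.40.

0.223 mol

n(G) = 0.6557 mol
n(X) = 278.0 / 316.40 = 0.8786 mol
n/ν for G = 0.6557/2 = 0.3279
n/ν for X = 0.8786/2 = 0.4393
Smallest n/ν is G → limiting reagent.
X consumed = (2/2) × 0.6557 = 0.6557 mol
X remaining = 0.8786 − 0.6557 = 0.2229 mol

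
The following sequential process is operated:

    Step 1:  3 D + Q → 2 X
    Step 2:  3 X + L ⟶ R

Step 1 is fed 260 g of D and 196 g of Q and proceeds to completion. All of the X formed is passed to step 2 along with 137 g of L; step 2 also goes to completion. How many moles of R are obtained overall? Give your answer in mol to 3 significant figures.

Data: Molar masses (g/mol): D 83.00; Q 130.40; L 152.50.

0.696 mol

Step 1:
n(D) = 260.0 / 83.00 = 3.133 mol
n(Q) = 196.0 / 130.40 = 1.503 mol
n/ν → D: 1.044, Q: 1.503; D is limiting.
n(X) produced = (2/3) × 3.133 = 2.089 mol
Step 2:
n(X) available = 2.089 mol
n(L) = 137.0 / 152.50 = 0.8984 mol
n/ν → X: 0.6963, L: 0.8984; X is limiting.
n(R) = (1/3) × 2.089 = 0.6963 mol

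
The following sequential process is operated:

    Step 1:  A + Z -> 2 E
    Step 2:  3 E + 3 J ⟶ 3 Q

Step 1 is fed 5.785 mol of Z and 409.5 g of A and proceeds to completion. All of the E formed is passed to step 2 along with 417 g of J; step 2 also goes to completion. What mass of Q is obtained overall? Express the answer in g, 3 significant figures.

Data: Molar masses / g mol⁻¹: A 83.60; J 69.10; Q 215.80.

Step 1:
n(Z) = 5.785 mol
n(A) = 409.5 / 83.60 = 4.898 mol
n/ν for Z = 5.785/1 = 5.785
n/ν for A = 4.898/1 = 4.898
Smallest n/ν is A → limiting reagent.
n(E) produced = (2/1) × 4.898 = 9.796 mol
Step 2:
n(E) available = 9.796 mol
n(J) = 417.0 / 69.10 = 6.035 mol
n/ν for E = 9.796/3 = 3.265
n/ν for J = 6.035/3 = 2.012
Smallest n/ν is J → limiting reagent.
n(Q) = (3/3) × 6.035 = 6.035 mol
mass = 6.035 × 215.80 = 1302 g

1300 g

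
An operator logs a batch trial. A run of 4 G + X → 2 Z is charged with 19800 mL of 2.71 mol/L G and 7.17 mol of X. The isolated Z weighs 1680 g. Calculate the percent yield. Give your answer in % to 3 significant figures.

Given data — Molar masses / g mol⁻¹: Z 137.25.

85.4 %

n(G) = 2.71 × 19800/1000 = 53.66 mol
n(X) = 7.170 mol
n/ν → G: 13.42, X: 7.170; X is limiting.
theoretical n(Z) = (2/1) × 7.170 = 14.34 mol → 1968 g
% yield = 1680 / 1968 × 100 = 85.37 %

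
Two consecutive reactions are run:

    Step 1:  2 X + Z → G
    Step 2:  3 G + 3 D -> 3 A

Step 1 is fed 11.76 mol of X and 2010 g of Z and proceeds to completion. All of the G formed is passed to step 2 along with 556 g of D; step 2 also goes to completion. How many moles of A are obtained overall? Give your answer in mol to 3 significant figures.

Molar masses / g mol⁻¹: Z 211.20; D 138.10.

4.03 mol

Step 1:
n(X) = 11.76 mol
n(Z) = 2010 / 211.20 = 9.517 mol
n/ν → X: 5.880, Z: 9.517; X is limiting.
n(G) produced = (1/2) × 11.76 = 5.880 mol
Step 2:
n(G) available = 5.880 mol
n(D) = 556.0 / 138.10 = 4.026 mol
n/ν → G: 1.960, D: 1.342; D is limiting.
n(A) = (3/3) × 4.026 = 4.026 mol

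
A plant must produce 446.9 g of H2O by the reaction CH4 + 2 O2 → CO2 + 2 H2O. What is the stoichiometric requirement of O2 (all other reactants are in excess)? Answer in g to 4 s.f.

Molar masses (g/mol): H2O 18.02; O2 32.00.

793.6 g

n(H2O) = 446.9 / 18.02 = 24.80 mol
n(O2) = (2/2) × 24.80 = 24.80 mol
mass = 24.80 × 32.00 = 793.6 g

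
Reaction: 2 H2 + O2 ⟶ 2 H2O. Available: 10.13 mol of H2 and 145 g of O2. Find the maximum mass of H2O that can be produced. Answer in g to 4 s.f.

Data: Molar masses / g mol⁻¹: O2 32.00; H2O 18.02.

163.3 g

n(H2) = 10.13 mol
n(O2) = 145.0 / 32.00 = 4.531 mol
n/ν for H2 = 10.13/2 = 5.065
n/ν for O2 = 4.531/1 = 4.531
Smallest n/ν is O2 → limiting reagent.
n(H2O) = (2/1) × 4.531 = 9.062 mol
mass = 9.062 × 18.02 = 163.3 g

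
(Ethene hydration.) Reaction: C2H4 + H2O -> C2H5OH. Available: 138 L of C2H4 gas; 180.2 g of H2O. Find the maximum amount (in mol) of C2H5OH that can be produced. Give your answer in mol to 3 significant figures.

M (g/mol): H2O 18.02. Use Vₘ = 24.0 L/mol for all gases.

n(C2H4) = 138.0 / 24.0 = 5.750 mol
n(H2O) = 180.2 / 18.02 = 10.00 mol
n/ν for C2H4 = 5.750/1 = 5.750
n/ν for H2O = 10.00/1 = 10.00
Smallest n/ν is C2H4 → limiting reagent.
n(C2H5OH) = (1/1) × 5.750 = 5.750 mol

5.75 mol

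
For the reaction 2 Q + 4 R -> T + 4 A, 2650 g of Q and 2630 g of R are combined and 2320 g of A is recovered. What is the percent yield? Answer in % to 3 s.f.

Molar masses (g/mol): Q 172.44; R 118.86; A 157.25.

n(Q) = 2650 / 172.44 = 15.37 mol
n(R) = 2630 / 118.86 = 22.13 mol
n/ν for Q = 15.37/2 = 7.685
n/ν for R = 22.13/4 = 5.533
Smallest n/ν is R → limiting reagent.
theoretical n(A) = (4/4) × 22.13 = 22.13 mol → 3480 g
% yield = 2320 / 3480 × 100 = 66.67 %

66.7 %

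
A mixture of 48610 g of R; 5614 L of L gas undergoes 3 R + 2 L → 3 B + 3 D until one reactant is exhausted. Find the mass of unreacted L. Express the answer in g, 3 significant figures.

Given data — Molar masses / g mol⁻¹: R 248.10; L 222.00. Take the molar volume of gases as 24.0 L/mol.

22900 g

n(R) = 48610 / 248.10 = 195.9 mol
n(L) = 5614 / 24.0 = 233.9 mol
n/ν for R = 195.9/3 = 65.30
n/ν for L = 233.9/2 = 117.0
Smallest n/ν is R → limiting reagent.
L consumed = (2/3) × 195.9 = 130.6 mol
L remaining = 233.9 − 130.6 = 103.3 mol
mass = 103.3 × 222.00 = 22930 g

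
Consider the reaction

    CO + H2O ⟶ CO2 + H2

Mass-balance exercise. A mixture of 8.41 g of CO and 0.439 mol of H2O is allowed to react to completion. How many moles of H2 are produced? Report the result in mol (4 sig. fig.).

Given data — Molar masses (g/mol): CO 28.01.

n(CO) = 8.410 / 28.01 = 0.3002 mol
n(H2O) = 0.4390 mol
n/ν → CO: 0.3002, H2O: 0.4390; CO is limiting.
n(H2) = (1/1) × 0.3002 = 0.3002 mol

0.3002 mol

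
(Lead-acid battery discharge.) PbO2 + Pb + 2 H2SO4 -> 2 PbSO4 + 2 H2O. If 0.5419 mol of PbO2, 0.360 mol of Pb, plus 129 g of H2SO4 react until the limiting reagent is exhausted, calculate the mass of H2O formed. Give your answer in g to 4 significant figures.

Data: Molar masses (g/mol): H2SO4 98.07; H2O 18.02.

n(PbO2) = 0.5419 mol
n(Pb) = 0.3600 mol
n(H2SO4) = 129.0 / 98.07 = 1.315 mol
n/ν for PbO2 = 0.5419/1 = 0.5419
n/ν for Pb = 0.3600/1 = 0.3600
n/ν for H2SO4 = 1.315/2 = 0.6575
Smallest n/ν is Pb → limiting reagent.
n(H2O) = (2/1) × 0.3600 = 0.7200 mol
mass = 0.7200 × 18.02 = 12.97 g

12.97 g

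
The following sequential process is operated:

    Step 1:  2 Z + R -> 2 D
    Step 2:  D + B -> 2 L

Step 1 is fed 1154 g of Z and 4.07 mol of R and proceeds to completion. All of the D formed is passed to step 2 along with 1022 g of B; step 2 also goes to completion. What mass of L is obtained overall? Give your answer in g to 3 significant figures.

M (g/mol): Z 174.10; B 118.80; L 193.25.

2560 g

Step 1:
n(Z) = 1154 / 174.10 = 6.628 mol
n(R) = 4.070 mol
n/ν for Z = 6.628/2 = 3.314
n/ν for R = 4.070/1 = 4.070
Smallest n/ν is Z → limiting reagent.
n(D) produced = (2/2) × 6.628 = 6.628 mol
Step 2:
n(D) available = 6.628 mol
n(B) = 1022 / 118.80 = 8.603 mol
n/ν for D = 6.628/1 = 6.628
n/ν for B = 8.603/1 = 8.603
Smallest n/ν is D → limiting reagent.
n(L) = (2/1) × 6.628 = 13.26 mol
mass = 13.26 × 193.25 = 2562 g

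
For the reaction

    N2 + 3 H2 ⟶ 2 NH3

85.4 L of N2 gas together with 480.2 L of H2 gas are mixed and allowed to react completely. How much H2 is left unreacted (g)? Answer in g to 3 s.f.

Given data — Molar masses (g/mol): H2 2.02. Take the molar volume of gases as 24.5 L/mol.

n(N2) = 85.40 / 24.5 = 3.486 mol
n(H2) = 480.2 / 24.5 = 19.60 mol
n/ν for N2 = 3.486/1 = 3.486
n/ν for H2 = 19.60/3 = 6.533
Smallest n/ν is N2 → limiting reagent.
H2 consumed = (3/1) × 3.486 = 10.46 mol
H2 remaining = 19.60 − 10.46 = 9.140 mol
mass = 9.140 × 2.02 = 18.46 g

18.5 g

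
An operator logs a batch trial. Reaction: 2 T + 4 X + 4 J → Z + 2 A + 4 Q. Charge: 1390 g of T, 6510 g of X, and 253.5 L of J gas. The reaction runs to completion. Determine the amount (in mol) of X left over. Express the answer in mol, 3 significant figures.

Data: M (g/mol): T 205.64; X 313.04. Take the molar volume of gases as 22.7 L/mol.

n(T) = 1390 / 205.64 = 6.759 mol
n(X) = 6510 / 313.04 = 20.80 mol
n(J) = 253.5 / 22.7 = 11.17 mol
n/ν → T: 3.380, X: 5.200, J: 2.793; J is limiting.
X consumed = (4/4) × 11.17 = 11.17 mol
X remaining = 20.80 − 11.17 = 9.630 mol

9.63 mol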